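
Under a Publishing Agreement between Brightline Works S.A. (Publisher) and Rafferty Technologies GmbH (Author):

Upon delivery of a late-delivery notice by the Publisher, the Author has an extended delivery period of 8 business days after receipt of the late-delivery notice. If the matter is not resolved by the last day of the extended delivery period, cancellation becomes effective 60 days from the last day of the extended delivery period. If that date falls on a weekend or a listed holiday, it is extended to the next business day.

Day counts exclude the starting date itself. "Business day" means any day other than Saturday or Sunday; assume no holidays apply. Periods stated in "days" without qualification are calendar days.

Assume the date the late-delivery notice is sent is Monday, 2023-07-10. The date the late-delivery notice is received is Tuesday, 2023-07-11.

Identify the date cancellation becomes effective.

The last day of the extended delivery period: counting 8 business days from Tuesday, 2023-07-11 (Jul 12, Jul 13, Jul 14, Jul 17, Jul 18, Jul 19, Jul 20, Jul 21, skipping weekends) reaches Friday, 2023-07-21.
The date cancellation becomes effective: 2023-07-21 + 60 days = 2023-09-19. 2023-09-19 is a Tuesday, so no roll-forward applies.

2023-09-19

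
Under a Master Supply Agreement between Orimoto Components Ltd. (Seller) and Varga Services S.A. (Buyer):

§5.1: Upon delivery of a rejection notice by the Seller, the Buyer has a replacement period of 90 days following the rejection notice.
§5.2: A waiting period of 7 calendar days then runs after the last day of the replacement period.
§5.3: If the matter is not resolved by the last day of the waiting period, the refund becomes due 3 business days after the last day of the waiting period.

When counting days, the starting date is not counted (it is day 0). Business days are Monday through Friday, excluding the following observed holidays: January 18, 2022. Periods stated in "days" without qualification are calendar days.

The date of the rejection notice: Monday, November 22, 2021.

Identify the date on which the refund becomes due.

The last day of the replacement period: 90 calendar days after November 22, 2021 is February 20, 2022.
The last day of the waiting period: February 20, 2022 + 7 days = February 27, 2022.
The date on which the refund becomes due: 3 business days after Sunday, February 27, 2022, skipping weekends — Feb 28, Mar 1, Mar 2 — lands on Wednesday, March 2, 2022.

March 2, 2022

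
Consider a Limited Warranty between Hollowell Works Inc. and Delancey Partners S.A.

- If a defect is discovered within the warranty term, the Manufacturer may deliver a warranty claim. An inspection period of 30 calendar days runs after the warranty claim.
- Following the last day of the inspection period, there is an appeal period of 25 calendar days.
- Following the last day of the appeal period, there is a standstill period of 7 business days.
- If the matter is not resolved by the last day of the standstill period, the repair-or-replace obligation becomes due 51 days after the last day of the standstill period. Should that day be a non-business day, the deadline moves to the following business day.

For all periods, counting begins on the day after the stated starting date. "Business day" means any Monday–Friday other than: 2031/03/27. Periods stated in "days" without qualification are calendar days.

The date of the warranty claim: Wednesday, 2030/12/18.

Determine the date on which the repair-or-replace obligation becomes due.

The last day of the inspection period: 30 calendar days after 2030/12/18 is 2031/01/17.
Adding 25 calendar days to 2031/01/17 gives 2031/02/11, which is the last day of the appeal period.
The last day of the standstill period: 7 business days after Tuesday, 2031/02/11, skipping weekends — Feb 12, Feb 13, Feb 14, Feb 17, Feb 18, Feb 19, Feb 20 — lands on Thursday, 2031/02/20.
Adding 51 calendar days to 2031/02/20 gives 2031/04/12, which is the date on which the repair-or-replace obligation becomes due. That falls on a Saturday, so it rolls to the next business day, Monday, 2031/04/14.

2031/04/14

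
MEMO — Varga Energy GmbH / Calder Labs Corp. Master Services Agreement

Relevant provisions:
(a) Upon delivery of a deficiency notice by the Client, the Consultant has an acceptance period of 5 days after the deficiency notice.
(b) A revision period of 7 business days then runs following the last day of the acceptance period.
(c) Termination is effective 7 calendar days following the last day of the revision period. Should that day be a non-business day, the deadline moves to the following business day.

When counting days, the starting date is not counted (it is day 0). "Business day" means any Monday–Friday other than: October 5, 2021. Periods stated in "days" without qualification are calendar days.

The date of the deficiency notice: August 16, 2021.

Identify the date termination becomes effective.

Adding 5 calendar days to August 16, 2021 gives August 21, 2021, which is the last day of the acceptance period.
The last day of the revision period: counting 7 business days from Saturday, August 21, 2021 (Aug 23, Aug 24, Aug 25, Aug 26, Aug 27, Aug 30, Aug 31, skipping weekends) reaches Tuesday, August 31, 2021.
The date termination becomes effective: August 31, 2021 + 7 days = September 7, 2021. September 7, 2021 is a Tuesday and is not a listed holiday, so no roll-forward applies.

September 7, 2021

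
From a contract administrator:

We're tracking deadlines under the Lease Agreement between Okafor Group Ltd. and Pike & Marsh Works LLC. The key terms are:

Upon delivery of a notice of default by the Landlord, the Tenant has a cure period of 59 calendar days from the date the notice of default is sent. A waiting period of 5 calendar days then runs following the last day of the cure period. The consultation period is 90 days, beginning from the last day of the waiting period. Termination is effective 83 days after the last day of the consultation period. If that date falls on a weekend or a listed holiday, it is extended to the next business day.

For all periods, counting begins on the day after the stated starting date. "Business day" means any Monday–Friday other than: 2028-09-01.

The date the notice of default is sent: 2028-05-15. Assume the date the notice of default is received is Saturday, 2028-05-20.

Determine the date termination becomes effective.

The last day of the cure period: 59 calendar days after 2028-05-15 is 2028-07-13.
Adding 5 calendar days to 2028-07-13 gives 2028-07-18, which is the last day of the waiting period.
The last day of the consultation period: 90 calendar days after 2028-07-18 is 2028-10-16.
Adding 83 calendar days to 2028-10-16 gives 2029-01-07, which is the date termination becomes effective. That falls on a Sunday, so it rolls to the next business day, Monday, 2029-01-08.

2029-01-08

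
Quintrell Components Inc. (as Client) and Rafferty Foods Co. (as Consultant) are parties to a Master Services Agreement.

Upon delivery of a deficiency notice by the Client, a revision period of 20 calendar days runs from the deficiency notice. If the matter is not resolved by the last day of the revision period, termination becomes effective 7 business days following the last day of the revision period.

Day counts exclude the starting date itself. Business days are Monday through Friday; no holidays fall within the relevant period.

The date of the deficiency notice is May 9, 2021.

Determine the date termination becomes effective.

Jun 8, 2021

The last day of the revision period: 20 calendar days after May 9, 2021 is May 29, 2021.
The date termination becomes effective: 7 business days after Saturday, May 29, 2021, skipping weekends — May 31, Jun 1, Jun 2, Jun 3, Jun 4, Jun 7, Jun 8 — lands on Tuesday, Jun 8, 2021.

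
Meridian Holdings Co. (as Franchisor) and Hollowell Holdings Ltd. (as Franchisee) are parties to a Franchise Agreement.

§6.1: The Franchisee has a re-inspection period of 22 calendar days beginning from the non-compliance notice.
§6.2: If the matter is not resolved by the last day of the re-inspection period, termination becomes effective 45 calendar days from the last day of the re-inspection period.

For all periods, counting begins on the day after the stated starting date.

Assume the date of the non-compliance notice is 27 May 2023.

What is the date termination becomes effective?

2 August 2023

The last day of the re-inspection period: 27 May 2023 + 22 days = 18 June 2023.
The date termination becomes effective: 18 June 2023 + 45 days = 2 August 2023.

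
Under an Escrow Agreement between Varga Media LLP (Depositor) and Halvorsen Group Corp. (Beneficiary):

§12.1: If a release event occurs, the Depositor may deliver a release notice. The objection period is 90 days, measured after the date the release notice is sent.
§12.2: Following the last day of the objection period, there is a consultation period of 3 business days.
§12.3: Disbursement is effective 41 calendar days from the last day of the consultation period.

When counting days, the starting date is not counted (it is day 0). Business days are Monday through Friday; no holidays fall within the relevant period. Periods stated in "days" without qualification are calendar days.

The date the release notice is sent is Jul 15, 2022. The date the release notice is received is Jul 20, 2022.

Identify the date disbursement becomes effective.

Nov 28, 2022

The last day of the objection period: Jul 15, 2022 + 90 days = Oct 13, 2022.
The last day of the consultation period: counting 3 business days from Thursday, Oct 13, 2022 (Oct 14, Oct 17, Oct 18, skipping weekends) reaches Tuesday, Oct 18, 2022.
The date disbursement becomes effective: 41 calendar days after Oct 18, 2022 is Nov 28, 2022.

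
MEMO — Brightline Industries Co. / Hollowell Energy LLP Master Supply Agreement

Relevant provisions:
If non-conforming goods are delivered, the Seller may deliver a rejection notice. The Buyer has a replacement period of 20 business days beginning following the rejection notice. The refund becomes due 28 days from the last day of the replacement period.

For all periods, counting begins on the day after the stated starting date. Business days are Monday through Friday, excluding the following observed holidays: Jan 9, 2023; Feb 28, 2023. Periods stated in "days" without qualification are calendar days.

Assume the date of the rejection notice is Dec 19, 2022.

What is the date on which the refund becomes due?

Feb 14, 2023

From Monday, Dec 19, 2022, 20 business days (Dec 20, Dec 21, Dec 22, Dec 23, …, Jan 13, Jan 16, Jan 17, skipping weekends and the listed holiday on Jan 9) brings us to Tuesday, Jan 17, 2023, which is the last day of the replacement period.
The date on which the refund becomes due: Jan 17, 2023 + 28 days = Feb 14, 2023.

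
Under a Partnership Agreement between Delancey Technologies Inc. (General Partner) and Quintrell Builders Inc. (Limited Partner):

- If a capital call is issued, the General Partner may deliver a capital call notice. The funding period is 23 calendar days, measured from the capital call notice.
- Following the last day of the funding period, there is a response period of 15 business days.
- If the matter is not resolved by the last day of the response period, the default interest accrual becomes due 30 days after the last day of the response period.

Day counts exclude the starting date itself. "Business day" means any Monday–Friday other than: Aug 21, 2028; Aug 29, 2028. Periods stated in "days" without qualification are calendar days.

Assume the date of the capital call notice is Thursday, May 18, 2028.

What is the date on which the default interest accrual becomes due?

The last day of the funding period: May 18, 2028 + 23 days = Jun 10, 2028.
The last day of the response period: counting 15 business days from Saturday, Jun 10, 2028 (Jun 12, Jun 13, Jun 14, Jun 15, …, Jun 28, Jun 29, Jun 30, skipping weekends) reaches Friday, Jun 30, 2028.
Adding 30 calendar days to Jun 30, 2028 gives Jul 30, 2028, which is the date on which the default interest accrual becomes due.

Jul 30, 2028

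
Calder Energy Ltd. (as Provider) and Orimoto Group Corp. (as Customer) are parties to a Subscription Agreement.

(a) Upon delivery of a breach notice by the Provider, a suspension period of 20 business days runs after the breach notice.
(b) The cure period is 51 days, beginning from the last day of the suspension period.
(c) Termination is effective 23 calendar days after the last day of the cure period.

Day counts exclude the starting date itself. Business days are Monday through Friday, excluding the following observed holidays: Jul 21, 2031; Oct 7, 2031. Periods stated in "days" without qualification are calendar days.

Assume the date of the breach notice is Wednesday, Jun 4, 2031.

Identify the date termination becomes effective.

The last day of the suspension period: 20 business days after Wednesday, Jun 4, 2031, skipping weekends — Jun 5, Jun 6, Jun 9, Jun 10, …, Jun 30, Jul 1, Jul 2 — lands on Wednesday, Jul 2, 2031.
Adding 51 calendar days to Jul 2, 2031 gives Aug 22, 2031, which is the last day of the cure period.
Adding 23 calendar days to Aug 22, 2031 gives Sep 14, 2031, which is the date termination becomes effective.

Sep 14, 2031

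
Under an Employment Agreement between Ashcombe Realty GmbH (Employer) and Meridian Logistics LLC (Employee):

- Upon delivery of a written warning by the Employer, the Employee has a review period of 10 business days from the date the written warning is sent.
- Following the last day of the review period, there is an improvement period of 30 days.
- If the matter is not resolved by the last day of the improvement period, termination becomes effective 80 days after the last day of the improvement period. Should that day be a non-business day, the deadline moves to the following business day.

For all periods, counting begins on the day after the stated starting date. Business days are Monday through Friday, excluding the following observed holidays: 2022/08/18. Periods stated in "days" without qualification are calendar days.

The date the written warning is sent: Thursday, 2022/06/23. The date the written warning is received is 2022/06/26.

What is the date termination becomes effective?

The last day of the review period: counting 10 business days from Thursday, 2022/06/23 (Jun 24, Jun 27, Jun 28, Jun 29, Jun 30, Jul 1, Jul 4, Jul 5, Jul 6, Jul 7, skipping weekends) reaches Thursday, 2022/07/07.
The last day of the improvement period: 30 calendar days after 2022/07/07 is 2022/08/06.
The date termination becomes effective: 2022/08/06 + 80 days = 2022/10/25. 2022/10/25 is a Tuesday and is not a listed holiday, so no roll-forward applies.

2022/10/25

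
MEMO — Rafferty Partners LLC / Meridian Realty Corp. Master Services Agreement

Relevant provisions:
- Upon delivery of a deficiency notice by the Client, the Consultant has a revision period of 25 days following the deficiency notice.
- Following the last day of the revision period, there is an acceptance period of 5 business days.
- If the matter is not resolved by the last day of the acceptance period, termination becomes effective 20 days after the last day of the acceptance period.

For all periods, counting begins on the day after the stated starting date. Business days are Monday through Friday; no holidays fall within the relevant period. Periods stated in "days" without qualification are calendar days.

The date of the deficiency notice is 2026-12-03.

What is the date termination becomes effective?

The last day of the revision period: 25 calendar days after 2026-12-03 is 2026-12-28.
The last day of the acceptance period: 5 business days after Monday, 2026-12-28, skipping weekends — Dec 29, Dec 30, Dec 31, Jan 1, Jan 4 — lands on Monday, 2027-01-04.
The date termination becomes effective: 2027-01-04 + 20 days = 2027-01-24.

2027-01-24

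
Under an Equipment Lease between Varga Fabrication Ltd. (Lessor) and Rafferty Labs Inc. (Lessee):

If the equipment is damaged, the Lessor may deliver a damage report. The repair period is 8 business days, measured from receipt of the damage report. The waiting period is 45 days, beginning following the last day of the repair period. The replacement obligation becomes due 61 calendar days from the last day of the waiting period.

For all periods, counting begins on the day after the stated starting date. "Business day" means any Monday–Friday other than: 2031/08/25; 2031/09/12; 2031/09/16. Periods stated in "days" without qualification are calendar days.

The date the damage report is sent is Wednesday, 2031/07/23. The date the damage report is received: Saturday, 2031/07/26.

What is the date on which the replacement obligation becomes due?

2031/11/20

The last day of the repair period: 8 business days after Saturday, 2031/07/26, skipping weekends — Jul 28, Jul 29, Jul 30, Jul 31, Aug 1, Aug 4, Aug 5, Aug 6 — lands on Wednesday, 2031/08/06.
Adding 45 calendar days to 2031/08/06 gives 2031/09/20, which is the last day of the waiting period.
The date on which the replacement obligation becomes due: 2031/09/20 + 61 days = 2031/11/20.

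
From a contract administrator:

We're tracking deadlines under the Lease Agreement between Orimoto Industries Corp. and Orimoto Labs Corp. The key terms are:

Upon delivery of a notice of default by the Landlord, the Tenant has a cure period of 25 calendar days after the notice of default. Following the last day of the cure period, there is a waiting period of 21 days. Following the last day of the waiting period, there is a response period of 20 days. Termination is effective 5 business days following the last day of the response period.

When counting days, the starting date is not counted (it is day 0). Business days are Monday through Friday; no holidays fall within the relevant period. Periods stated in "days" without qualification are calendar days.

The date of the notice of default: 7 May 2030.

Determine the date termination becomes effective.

Adding 25 calendar days to 7 May 2030 gives 1 June 2030, which is the last day of the cure period.
The last day of the waiting period: 1 June 2030 + 21 days = 22 June 2030.
Adding 20 calendar days to 22 June 2030 gives 12 July 2030, which is the last day of the response period.
The date termination becomes effective: counting 5 business days from Friday, 12 July 2030 (Jul 15, Jul 16, Jul 17, Jul 18, Jul 19, skipping weekends) reaches Friday, 19 July 2030.

19 July 2030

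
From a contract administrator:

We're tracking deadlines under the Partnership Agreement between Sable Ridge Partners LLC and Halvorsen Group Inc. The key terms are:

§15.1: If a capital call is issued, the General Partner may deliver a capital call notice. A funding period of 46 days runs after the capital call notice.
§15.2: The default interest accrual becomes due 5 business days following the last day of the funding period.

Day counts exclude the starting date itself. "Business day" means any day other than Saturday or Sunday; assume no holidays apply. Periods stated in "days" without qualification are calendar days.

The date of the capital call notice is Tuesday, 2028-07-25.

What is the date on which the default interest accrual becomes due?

2028-09-15

The last day of the funding period: 46 calendar days after 2028-07-25 is 2028-09-09.
From Saturday, 2028-09-09, 5 business days (Sep 11, Sep 12, Sep 13, Sep 14, Sep 15, skipping weekends) brings us to Friday, 2028-09-15, which is the date on which the default interest accrual becomes due.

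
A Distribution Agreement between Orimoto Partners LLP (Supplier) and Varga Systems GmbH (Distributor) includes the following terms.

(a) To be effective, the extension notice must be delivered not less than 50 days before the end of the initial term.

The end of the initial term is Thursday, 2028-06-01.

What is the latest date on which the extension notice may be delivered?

2028-04-12

2028-06-01 minus 50 days is 2028-04-12.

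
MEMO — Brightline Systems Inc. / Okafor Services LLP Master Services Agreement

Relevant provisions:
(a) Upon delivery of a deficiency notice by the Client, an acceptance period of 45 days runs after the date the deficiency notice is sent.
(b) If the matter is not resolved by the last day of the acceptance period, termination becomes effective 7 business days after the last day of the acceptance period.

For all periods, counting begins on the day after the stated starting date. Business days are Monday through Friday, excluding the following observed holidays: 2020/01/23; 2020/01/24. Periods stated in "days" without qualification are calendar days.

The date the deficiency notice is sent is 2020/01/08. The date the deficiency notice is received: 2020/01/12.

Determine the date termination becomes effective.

2020/03/03

The last day of the acceptance period: 2020/01/08 + 45 days = 2020/02/22.
The date termination becomes effective: counting 7 business days from Saturday, 2020/02/22 (Feb 24, Feb 25, Feb 26, Feb 27, Feb 28, Mar 2, Mar 3, skipping weekends) reaches Tuesday, 2020/03/03.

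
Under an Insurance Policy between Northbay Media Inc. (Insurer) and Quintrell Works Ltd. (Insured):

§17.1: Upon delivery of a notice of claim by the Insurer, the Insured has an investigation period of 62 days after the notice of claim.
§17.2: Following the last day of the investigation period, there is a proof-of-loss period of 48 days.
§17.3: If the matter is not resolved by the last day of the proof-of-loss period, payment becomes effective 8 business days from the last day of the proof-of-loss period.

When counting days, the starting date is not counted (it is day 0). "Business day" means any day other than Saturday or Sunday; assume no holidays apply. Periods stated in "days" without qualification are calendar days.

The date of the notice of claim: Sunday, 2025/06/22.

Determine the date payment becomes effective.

2025/10/22

Adding 62 calendar days to 2025/06/22 gives 2025/08/23, which is the last day of the investigation period.
The last day of the proof-of-loss period: 2025/08/23 + 48 days = 2025/10/10.
From Friday, 2025/10/10, 8 business days (Oct 13, Oct 14, Oct 15, Oct 16, Oct 17, Oct 20, Oct 21, Oct 22, skipping weekends) brings us to Wednesday, 2025/10/22, which is the date payment becomes effective.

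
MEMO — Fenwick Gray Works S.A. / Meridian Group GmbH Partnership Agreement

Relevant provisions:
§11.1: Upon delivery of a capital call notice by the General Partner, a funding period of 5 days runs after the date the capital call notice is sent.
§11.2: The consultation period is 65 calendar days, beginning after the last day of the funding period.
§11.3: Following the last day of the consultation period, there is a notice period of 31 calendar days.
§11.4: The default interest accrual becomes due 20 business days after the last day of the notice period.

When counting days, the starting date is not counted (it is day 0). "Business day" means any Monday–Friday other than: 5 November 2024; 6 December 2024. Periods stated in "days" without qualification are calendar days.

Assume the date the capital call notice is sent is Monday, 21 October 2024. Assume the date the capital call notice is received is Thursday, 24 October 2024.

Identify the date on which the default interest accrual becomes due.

27 February 2025

The last day of the funding period: 21 October 2024 + 5 days = 26 October 2024.
Adding 65 calendar days to 26 October 2024 gives 30 December 2024, which is the last day of the consultation period.
The last day of the notice period: 30 December 2024 + 31 days = 30 January 2025.
The date on which the default interest accrual becomes due: 20 business days after Thursday, 30 January 2025, skipping weekends — Jan 31, Feb 3, Feb 4, Feb 5, …, Feb 25, Feb 26, Feb 27 — lands on Thursday, 27 February 2025.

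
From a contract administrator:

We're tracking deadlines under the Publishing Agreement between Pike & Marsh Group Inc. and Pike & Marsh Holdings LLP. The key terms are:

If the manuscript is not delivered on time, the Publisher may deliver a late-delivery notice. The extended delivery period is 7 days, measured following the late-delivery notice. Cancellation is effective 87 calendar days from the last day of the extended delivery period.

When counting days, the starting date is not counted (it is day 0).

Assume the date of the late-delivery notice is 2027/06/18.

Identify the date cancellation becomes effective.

The last day of the extended delivery period: 7 calendar days after 2027/06/18 is 2027/06/25.
The date cancellation becomes effective: 87 calendar days after 2027/06/25 is 2027/09/20.

2027/09/20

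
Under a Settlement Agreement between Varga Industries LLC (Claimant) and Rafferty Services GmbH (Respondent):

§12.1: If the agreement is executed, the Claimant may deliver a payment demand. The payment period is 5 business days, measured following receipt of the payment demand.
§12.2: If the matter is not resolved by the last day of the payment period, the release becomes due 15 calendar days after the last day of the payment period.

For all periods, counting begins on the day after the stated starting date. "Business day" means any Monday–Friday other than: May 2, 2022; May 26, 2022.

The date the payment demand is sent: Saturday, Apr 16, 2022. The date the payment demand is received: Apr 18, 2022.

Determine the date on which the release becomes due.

May 10, 2022

From Monday, Apr 18, 2022, 5 business days (Apr 19, Apr 20, Apr 21, Apr 22, Apr 25, skipping weekends) brings us to Monday, Apr 25, 2022, which is the last day of the payment period.
The date on which the release becomes due: 15 calendar days after Apr 25, 2022 is May 10, 2022.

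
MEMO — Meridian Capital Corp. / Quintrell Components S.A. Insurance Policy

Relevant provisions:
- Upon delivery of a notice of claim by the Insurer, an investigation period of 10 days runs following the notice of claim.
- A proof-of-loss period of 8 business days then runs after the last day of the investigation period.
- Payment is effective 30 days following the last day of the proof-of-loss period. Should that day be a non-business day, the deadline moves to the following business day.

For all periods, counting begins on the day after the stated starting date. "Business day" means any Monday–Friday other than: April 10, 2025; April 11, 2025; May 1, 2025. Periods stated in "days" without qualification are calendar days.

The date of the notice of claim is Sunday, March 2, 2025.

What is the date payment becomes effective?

Adding 10 calendar days to March 2, 2025 gives March 12, 2025, which is the last day of the investigation period.
The last day of the proof-of-loss period: counting 8 business days from Wednesday, March 12, 2025 (Mar 13, Mar 14, Mar 17, Mar 18, Mar 19, Mar 20, Mar 21, Mar 24, skipping weekends) reaches Monday, March 24, 2025.
The date payment becomes effective: 30 calendar days after March 24, 2025 is April 23, 2025. April 23, 2025 is a Wednesday and is not a listed holiday, so no roll-forward applies.

April 23, 2025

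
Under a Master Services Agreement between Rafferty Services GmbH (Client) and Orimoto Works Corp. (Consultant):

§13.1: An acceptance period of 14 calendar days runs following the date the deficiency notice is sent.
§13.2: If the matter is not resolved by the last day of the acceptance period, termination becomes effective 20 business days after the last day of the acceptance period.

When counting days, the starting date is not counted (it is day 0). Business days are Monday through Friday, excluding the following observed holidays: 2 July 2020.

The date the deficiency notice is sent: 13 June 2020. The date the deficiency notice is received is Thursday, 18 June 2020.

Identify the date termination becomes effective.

The last day of the acceptance period: 14 calendar days after 13 June 2020 is 27 June 2020.
The date termination becomes effective: 20 business days after Saturday, 27 June 2020, skipping weekends and the listed holiday on Jul 2 — Jun 29, Jun 30, Jul 1, Jul 3, …, Jul 23, Jul 24, Jul 27 — lands on Monday, 27 July 2020.

27 July 2020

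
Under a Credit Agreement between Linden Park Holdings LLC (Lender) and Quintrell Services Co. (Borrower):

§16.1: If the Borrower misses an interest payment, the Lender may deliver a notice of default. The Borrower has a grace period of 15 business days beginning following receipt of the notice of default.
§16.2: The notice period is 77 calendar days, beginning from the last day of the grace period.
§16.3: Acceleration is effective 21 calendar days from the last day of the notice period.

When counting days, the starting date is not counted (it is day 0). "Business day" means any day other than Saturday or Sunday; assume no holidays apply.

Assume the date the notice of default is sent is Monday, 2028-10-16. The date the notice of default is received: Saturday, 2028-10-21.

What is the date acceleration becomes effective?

The last day of the grace period: 15 business days after Saturday, 2028-10-21, skipping weekends — Oct 23, Oct 24, Oct 25, Oct 26, …, Nov 8, Nov 9, Nov 10 — lands on Friday, 2028-11-10.
The last day of the notice period: 2028-11-10 + 77 days = 2029-01-26.
The date acceleration becomes effective: 21 calendar days after 2029-01-26 is 2029-02-16.

2029-02-16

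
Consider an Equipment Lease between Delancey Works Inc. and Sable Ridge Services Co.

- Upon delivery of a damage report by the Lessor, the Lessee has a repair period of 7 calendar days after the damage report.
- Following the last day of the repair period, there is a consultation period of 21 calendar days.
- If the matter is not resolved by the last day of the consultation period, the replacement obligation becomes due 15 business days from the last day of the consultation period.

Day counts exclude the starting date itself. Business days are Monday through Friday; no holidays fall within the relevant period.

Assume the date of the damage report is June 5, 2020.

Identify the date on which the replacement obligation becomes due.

July 24, 2020

The last day of the repair period: 7 calendar days after June 5, 2020 is June 12, 2020.
The last day of the consultation period: June 12, 2020 + 21 days = July 3, 2020.
From Friday, July 3, 2020, 15 business days (Jul 6, Jul 7, Jul 8, Jul 9, …, Jul 22, Jul 23, Jul 24, skipping weekends) brings us to Friday, July 24, 2020, which is the date on which the replacement obligation becomes due.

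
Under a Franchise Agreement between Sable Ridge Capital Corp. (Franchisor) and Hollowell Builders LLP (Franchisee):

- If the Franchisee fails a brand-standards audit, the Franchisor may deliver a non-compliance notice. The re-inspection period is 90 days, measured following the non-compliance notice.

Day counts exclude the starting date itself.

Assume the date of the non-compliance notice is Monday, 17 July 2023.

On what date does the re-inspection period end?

15 October 2023

The last day of the re-inspection period: 90 calendar days after 17 July 2023 is 15 October 2023.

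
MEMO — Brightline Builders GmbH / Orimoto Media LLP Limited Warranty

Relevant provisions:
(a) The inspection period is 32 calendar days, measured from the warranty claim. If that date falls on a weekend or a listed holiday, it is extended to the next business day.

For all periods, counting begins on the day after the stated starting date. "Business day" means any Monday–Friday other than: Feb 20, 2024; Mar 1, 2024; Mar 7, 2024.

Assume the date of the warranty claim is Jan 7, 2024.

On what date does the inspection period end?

Feb 8, 2024

The last day of the inspection period: Jan 7, 2024 + 32 days = Feb 8, 2024. Feb 8, 2024 is a Thursday and is not a listed holiday, so no roll-forward applies.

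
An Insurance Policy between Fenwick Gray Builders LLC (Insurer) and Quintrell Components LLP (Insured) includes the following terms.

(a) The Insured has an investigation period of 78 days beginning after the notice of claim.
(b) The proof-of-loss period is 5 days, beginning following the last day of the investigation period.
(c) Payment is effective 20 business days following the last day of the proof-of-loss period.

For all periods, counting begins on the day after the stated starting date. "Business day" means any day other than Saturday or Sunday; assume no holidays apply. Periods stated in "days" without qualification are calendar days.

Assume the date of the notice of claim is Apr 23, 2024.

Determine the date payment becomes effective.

Adding 78 calendar days to Apr 23, 2024 gives Jul 10, 2024, which is the last day of the investigation period.
The last day of the proof-of-loss period: Jul 10, 2024 + 5 days = Jul 15, 2024.
The date payment becomes effective: counting 20 business days from Monday, Jul 15, 2024 (Jul 16, Jul 17, Jul 18, Jul 19, …, Aug 8, Aug 9, Aug 12, skipping weekends) reaches Monday, Aug 12, 2024.

Aug 12, 2024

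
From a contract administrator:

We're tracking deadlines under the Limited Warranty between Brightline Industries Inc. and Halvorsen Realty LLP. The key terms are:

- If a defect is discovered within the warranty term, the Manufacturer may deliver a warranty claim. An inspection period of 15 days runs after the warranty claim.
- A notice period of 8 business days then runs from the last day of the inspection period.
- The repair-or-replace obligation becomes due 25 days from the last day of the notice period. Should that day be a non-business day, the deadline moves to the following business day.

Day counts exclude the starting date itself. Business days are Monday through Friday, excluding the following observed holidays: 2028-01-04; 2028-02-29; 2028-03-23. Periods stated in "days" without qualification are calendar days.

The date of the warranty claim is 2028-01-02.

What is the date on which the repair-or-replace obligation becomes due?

The last day of the inspection period: 15 calendar days after 2028-01-02 is 2028-01-17.
From Monday, 2028-01-17, 8 business days (Jan 18, Jan 19, Jan 20, Jan 21, Jan 24, Jan 25, Jan 26, Jan 27, skipping weekends) brings us to Thursday, 2028-01-27, which is the last day of the notice period.
Adding 25 calendar days to 2028-01-27 gives 2028-02-21, which is the date on which the repair-or-replace obligation becomes due. 2028-02-21 is a Monday and is not a listed holiday, so no roll-forward applies.

2028-02-21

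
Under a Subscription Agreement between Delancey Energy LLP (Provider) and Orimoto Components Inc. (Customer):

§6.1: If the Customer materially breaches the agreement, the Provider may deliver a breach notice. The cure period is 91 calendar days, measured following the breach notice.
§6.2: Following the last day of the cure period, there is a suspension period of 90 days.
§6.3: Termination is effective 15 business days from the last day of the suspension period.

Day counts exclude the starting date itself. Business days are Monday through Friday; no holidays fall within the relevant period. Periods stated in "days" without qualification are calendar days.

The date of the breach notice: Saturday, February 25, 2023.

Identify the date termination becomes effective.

Adding 91 calendar days to February 25, 2023 gives May 27, 2023, which is the last day of the cure period.
The last day of the suspension period: May 27, 2023 + 90 days = August 25, 2023.
From Friday, August 25, 2023, 15 business days (Aug 28, Aug 29, Aug 30, Aug 31, …, Sep 13, Sep 14, Sep 15, skipping weekends) brings us to Friday, September 15, 2023, which is the date termination becomes effective.

September 15, 2023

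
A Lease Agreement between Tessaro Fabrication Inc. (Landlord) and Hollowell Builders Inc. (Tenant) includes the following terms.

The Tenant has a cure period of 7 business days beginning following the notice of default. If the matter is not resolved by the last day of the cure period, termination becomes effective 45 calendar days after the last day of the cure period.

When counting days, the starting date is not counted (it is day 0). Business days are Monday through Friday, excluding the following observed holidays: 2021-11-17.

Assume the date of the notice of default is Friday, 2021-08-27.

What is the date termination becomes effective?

The last day of the cure period: 7 business days after Friday, 2021-08-27, skipping weekends — Aug 30, Aug 31, Sep 1, Sep 2, Sep 3, Sep 6, Sep 7 — lands on Tuesday, 2021-09-07.
Adding 45 calendar days to 2021-09-07 gives 2021-10-22, which is the date termination becomes effective.

2021-10-22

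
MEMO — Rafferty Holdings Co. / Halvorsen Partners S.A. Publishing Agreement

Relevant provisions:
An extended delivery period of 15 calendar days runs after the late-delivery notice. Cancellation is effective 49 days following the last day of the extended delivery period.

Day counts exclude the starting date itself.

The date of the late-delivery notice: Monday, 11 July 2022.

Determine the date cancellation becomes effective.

13 September 2022

The last day of the extended delivery period: 15 calendar days after 11 July 2022 is 26 July 2022.
The date cancellation becomes effective: 26 July 2022 + 49 days = 13 September 2022.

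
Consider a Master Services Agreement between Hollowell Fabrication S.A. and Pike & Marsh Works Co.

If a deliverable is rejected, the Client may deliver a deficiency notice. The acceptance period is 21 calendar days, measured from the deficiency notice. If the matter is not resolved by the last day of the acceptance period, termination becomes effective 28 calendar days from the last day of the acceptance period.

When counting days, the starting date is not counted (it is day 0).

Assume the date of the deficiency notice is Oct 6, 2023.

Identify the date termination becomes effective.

Nov 24, 2023

The last day of the acceptance period: 21 calendar days after Oct 6, 2023 is Oct 27, 2023.
The date termination becomes effective: 28 calendar days after Oct 27, 2023 is Nov 24, 2023.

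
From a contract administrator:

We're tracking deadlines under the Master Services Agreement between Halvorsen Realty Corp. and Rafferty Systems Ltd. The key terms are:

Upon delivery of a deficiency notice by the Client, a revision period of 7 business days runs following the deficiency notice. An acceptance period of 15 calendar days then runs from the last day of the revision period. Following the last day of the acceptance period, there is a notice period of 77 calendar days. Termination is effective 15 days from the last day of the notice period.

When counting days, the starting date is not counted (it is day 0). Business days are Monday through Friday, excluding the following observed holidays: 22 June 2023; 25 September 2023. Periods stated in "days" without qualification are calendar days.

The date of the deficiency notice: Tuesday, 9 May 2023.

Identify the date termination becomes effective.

2 September 2023

The last day of the revision period: 7 business days after Tuesday, 9 May 2023, skipping weekends — May 10, May 11, May 12, May 15, May 16, May 17, May 18 — lands on Thursday, 18 May 2023.
The last day of the acceptance period: 15 calendar days after 18 May 2023 is 2 June 2023.
Adding 77 calendar days to 2 June 2023 gives 18 August 2023, which is the last day of the notice period.
The date termination becomes effective: 15 calendar days after 18 August 2023 is 2 September 2023.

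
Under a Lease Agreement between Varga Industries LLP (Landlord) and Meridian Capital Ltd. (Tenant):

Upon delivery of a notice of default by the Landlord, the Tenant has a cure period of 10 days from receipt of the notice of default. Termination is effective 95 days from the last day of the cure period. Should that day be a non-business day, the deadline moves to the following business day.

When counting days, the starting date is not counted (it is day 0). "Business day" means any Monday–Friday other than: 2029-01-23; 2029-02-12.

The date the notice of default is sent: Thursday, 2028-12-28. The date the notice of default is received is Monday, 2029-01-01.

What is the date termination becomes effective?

The last day of the cure period: 10 calendar days after 2029-01-01 is 2029-01-11.
The date termination becomes effective: 95 calendar days after 2029-01-11 is 2029-04-16. 2029-04-16 is a Monday and is not a listed holiday, so no roll-forward applies.

2029-04-16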